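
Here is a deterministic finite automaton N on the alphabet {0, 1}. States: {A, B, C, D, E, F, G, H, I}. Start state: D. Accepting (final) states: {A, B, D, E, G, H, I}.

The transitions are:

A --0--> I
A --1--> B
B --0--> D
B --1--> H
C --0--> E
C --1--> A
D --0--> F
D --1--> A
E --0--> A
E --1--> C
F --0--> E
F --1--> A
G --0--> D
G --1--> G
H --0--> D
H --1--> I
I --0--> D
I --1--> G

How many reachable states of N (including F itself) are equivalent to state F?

All states are reachable from the start state.
Initial partition by acceptance: {A,B,D,E,G,H,I} | {C,F}.
On input 0, block {A,B,D,E,G,H,I} splits into {A,B,E,G,H,I} and {D}.
Refine {A,B,E,G,H,I} on symbol 0: members go to different blocks, giving {B,G,H,I} and {A,E}.
On input 0, block {A,E} splits into {A} and {E}.
No further refinement is possible. Final partition (5 blocks): {B,G,H,I} | {C,F} | {D} | {A} | {E}.
State F belongs to the block {C,F}, which has 2 states.

2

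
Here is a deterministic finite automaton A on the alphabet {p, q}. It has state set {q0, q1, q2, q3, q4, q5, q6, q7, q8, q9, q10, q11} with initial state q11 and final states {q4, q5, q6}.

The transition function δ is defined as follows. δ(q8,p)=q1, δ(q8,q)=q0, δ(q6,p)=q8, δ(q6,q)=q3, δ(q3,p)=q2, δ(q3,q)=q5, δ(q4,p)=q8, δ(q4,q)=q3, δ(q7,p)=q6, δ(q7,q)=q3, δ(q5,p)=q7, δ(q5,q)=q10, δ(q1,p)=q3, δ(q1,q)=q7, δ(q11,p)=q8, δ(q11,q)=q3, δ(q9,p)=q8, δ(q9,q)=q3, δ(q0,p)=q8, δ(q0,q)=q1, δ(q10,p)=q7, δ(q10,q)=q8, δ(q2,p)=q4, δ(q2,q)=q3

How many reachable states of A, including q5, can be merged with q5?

States {q9} cannot be reached from the start state, so discard them.
Initial partition by acceptance: {q4,q5,q6} | {q0,q1,q2,q3,q7,q8,q10,q11}.
Refine {q0,q1,q2,q3,q7,q8,q10,q11} on symbol p: members go to different blocks, giving {q0,q1,q3,q8,q10,q11} and {q2,q7}.
Refine {q4,q5,q6} on symbol p: members go to different blocks, giving {q4,q6} and {q5}.
On input p, block {q0,q1,q3,q8,q10,q11} splits into {q0,q1,q8,q11} and {q3,q10}.
On input p, block {q0,q1,q8,q11} splits into {q0,q8,q11} and {q1}.
Refine {q0,q8,q11} on symbol p: members go to different blocks, giving {q0,q11} and {q8}.
Refine {q0,q11} on symbol q: members go to different blocks, giving {q0} and {q11}.
On input q, block {q3,q10} splits into {q3} and {q10}.
The partition is now stable with 9 blocks: {q4,q6} | {q0} | {q2,q7} | {q5} | {q3} | {q1} | {q8} | {q11} | {q10}.
State q5 belongs to the block {q5}, which has 1 states.

1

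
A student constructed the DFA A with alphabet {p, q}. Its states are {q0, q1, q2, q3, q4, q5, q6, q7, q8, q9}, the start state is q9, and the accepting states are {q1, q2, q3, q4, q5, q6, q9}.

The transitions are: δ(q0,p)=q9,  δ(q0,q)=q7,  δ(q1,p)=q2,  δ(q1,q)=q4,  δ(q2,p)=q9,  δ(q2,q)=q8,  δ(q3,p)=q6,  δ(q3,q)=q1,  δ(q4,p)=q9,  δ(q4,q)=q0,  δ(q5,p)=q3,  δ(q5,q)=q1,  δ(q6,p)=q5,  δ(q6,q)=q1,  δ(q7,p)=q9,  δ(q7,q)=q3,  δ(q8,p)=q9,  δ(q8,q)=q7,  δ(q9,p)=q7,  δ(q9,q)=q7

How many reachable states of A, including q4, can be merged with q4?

2

Every state is reachable, so we keep all 10.
Start with accepting vs non-accepting: {q1,q2,q3,q4,q5,q6,q9} | {q0,q7,q8}.
Refine {q1,q2,q3,q4,q5,q6,q9} on symbol p: members go to different blocks, giving {q1,q2,q3,q4,q5,q6} and {q9}.
On input p, block {q1,q2,q3,q4,q5,q6} splits into {q1,q3,q5,q6} and {q2,q4}.
Split {q1,q3,q5,q6} by δ(·,p) → {q3,q5,q6} and {q1}.
Refine {q0,q7,q8} on symbol q: members go to different blocks, giving {q0,q8} and {q7}.
Stable partition: {q3,q5,q6} | {q0,q8} | {q9} | {q2,q4} | {q1} | {q7} — 6 equivalence classes.
State q4 belongs to the block {q2,q4}, which has 2 states.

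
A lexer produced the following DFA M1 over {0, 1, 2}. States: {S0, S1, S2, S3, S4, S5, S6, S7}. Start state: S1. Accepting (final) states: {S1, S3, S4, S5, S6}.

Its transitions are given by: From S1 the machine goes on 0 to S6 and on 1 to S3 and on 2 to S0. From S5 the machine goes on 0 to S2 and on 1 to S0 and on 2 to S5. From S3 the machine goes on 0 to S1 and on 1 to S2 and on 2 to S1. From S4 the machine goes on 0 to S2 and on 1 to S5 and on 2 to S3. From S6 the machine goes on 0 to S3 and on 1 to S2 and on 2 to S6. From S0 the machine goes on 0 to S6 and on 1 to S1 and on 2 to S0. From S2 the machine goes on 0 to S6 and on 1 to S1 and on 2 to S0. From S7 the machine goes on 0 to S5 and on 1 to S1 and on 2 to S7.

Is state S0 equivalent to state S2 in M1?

First remove the unreachable states {S4,S5,S7}; 5 states remain.
Initial partition by acceptance: {S1,S3,S6} | {S0,S2}.
Split {S1,S3,S6} by δ(·,1) → {S3,S6} and {S1}.
Refine {S3,S6} on symbol 0: members go to different blocks, giving {S3} and {S6}.
The partition is now stable with 4 blocks: {S3} | {S0,S2} | {S1} | {S6}.
S0 and S2 lie in the same block of the stable partition, so they are equivalent — no string distinguishes them.

Yes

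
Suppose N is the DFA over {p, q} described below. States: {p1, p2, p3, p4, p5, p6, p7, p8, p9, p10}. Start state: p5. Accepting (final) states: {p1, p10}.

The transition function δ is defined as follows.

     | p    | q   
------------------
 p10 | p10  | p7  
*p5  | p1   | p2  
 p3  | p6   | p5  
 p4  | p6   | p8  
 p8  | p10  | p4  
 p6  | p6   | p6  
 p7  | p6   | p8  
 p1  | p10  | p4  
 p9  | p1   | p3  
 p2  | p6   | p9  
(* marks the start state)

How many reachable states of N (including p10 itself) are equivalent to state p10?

2

All states are reachable from the start state.
P0 = {p1,p10} | {p2,p3,p4,p5,p6,p7,p8,p9}.
On input p, block {p2,p3,p4,p5,p6,p7,p8,p9} splits into {p2,p3,p4,p6,p7} and {p5,p8,p9}.
On input q, block {p2,p3,p4,p6,p7} splits into {p2,p3,p4,p7} and {p6}.
The partition is now stable with 4 blocks: {p1,p10} | {p2,p3,p4,p7} | {p5,p8,p9} | {p6}.
State p10 belongs to the block {p1,p10}, which has 2 states.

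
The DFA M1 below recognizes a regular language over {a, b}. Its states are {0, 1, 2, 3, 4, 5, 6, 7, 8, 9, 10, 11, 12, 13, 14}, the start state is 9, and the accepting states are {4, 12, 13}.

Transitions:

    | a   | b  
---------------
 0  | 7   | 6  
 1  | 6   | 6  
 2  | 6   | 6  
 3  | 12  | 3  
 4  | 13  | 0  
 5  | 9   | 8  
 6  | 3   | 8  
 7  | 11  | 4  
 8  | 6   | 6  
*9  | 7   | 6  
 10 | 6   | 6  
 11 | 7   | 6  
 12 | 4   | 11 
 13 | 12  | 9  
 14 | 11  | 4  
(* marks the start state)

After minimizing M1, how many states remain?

6

First remove the unreachable states {1,2,5,10,14}; 10 states remain.
P0 = {4,12,13} | {0,3,6,7,8,9,11}.
Split {0,3,6,7,8,9,11} by δ(·,a) → {0,6,7,8,9,11} and {3}.
Split {0,6,7,8,9,11} by δ(·,a) → {0,7,8,9,11} and {6}.
Split {0,7,8,9,11} by δ(·,a) → {0,7,9,11} and {8}.
Split {0,7,9,11} by δ(·,b) → {0,9,11} and {7}.
Stable partition: {4,12,13} | {0,9,11} | {3} | {6} | {8} | {7} — 6 equivalence classes.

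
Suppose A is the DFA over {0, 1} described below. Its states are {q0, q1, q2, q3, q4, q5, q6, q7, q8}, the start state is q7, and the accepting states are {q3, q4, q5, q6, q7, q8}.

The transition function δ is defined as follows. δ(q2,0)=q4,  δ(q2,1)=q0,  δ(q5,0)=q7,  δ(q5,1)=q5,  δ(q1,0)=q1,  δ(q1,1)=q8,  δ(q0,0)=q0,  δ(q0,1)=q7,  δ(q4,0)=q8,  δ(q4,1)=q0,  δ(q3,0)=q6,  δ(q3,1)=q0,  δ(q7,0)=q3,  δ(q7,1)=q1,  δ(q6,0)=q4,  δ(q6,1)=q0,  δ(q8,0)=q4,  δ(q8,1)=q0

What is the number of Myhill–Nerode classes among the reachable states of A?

States {q2,q5} cannot be reached from the start state, so discard them.
Start with accepting vs non-accepting: {q3,q4,q6,q7,q8} | {q0,q1}.
Stable partition: {q3,q4,q6,q7,q8} | {q0,q1} — 2 equivalence classes.

2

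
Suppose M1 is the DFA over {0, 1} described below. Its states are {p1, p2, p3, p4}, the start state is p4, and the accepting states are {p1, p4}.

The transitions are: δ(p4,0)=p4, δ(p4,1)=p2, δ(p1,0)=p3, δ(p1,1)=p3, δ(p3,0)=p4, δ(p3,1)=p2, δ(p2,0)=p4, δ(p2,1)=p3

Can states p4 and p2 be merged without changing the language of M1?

No

States {p1} cannot be reached from the start state, so discard them.
Initial partition by acceptance: {p4} | {p2,p3}.
Stable partition: {p4} | {p2,p3} — 2 equivalence classes.
p4 and p2 end up in different blocks, so they are distinguishable. For instance, the string 'ε' is accepted from only p4.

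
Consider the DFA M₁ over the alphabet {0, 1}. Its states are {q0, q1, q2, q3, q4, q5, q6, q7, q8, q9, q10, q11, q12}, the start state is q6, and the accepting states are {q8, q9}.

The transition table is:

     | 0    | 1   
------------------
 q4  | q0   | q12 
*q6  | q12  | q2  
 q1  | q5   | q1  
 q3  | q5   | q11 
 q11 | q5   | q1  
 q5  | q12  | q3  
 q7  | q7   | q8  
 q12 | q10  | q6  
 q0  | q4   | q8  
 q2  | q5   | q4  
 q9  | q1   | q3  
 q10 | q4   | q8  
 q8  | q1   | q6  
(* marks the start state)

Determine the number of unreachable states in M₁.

No path from q6 leads to q7, q9; the other 11 states are all reachable.

2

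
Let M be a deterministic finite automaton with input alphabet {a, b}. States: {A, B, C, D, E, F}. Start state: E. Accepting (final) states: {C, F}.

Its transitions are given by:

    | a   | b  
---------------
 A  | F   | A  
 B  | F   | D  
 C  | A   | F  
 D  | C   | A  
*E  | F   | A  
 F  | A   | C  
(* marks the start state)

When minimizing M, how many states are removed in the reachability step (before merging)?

2

Starting at E and following transitions, the reachable set is {A, C, E, F}. That leaves B, D unreachable — 2 in total.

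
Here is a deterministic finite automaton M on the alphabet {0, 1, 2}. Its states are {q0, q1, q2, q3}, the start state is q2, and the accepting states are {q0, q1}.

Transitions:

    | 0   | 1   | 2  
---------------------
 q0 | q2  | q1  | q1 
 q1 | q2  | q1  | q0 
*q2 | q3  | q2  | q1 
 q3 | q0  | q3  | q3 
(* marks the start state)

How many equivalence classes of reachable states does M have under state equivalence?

Every state is reachable, so we keep all 4.
Start with accepting vs non-accepting: {q0,q1} | {q2,q3}.
On input 0, block {q2,q3} splits into {q2} and {q3}.
No further refinement is possible. Final partition (3 blocks): {q0,q1} | {q2} | {q3}.

3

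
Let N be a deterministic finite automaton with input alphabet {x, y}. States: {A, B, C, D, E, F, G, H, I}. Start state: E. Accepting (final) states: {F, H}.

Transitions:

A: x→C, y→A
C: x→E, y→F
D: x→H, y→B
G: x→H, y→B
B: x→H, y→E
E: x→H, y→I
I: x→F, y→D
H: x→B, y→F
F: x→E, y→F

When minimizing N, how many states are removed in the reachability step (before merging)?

3

BFS from E reaches {B, D, E, F, H, I}; the 3 state(s) A, C, G are never visited.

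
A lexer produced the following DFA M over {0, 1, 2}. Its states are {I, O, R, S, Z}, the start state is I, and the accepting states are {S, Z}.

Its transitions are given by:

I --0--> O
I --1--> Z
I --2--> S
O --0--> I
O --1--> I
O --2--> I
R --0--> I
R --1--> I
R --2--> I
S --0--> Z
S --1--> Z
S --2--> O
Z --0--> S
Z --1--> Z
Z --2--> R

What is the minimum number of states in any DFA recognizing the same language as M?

3

Every state is reachable, so we keep all 5.
P0 = {S,Z} | {I,O,R}.
Split {I,O,R} by δ(·,1) → {O,R} and {I}.
No further refinement is possible. Final partition (3 blocks): {S,Z} | {O,R} | {I}.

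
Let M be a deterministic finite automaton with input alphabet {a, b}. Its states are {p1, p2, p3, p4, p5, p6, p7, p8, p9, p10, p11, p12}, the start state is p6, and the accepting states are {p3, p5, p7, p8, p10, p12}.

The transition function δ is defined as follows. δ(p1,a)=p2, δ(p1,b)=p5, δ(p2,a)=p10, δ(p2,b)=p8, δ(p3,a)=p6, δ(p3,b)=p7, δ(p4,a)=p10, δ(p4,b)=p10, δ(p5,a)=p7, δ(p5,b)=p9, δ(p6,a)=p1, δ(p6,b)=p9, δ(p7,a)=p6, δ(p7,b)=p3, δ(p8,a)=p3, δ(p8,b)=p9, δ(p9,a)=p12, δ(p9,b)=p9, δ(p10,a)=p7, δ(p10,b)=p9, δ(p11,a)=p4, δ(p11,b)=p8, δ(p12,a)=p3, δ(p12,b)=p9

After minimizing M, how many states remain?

Reachable states from the start: {p1,p2,p3,p5,p6,p7,p8,p9,p10,p12}. Unreachable: {p4,p11} — drop them.
Initial partition by acceptance: {p3,p5,p7,p8,p10,p12} | {p1,p2,p6,p9}.
Split {p3,p5,p7,p8,p10,p12} by δ(·,a) → {p5,p8,p10,p12} and {p3,p7}.
Split {p1,p2,p6,p9} by δ(·,a) → {p1,p6} and {p2,p9}.
Refine {p1,p6} on symbol a: members go to different blocks, giving {p1} and {p6}.
On input b, block {p2,p9} splits into {p2} and {p9}.
No further refinement is possible. Final partition (6 blocks): {p5,p8,p10,p12} | {p1} | {p3,p7} | {p2} | {p6} | {p9}.

6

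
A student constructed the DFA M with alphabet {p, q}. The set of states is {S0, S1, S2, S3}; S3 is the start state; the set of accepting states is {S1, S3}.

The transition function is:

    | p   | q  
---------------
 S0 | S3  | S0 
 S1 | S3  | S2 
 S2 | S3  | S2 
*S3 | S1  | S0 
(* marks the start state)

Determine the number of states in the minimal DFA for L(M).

Start with accepting vs non-accepting: {S1,S3} | {S0,S2}.
The partition is now stable with 2 blocks: {S1,S3} | {S0,S2}.

2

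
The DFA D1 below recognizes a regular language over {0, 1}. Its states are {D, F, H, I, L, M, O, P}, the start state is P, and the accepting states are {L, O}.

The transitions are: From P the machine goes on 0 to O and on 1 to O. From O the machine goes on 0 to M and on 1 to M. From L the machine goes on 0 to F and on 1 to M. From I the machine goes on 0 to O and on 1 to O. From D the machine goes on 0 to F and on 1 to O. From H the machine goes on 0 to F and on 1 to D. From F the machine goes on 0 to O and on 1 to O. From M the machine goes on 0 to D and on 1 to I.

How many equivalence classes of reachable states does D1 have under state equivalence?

4

States {H,L} cannot be reached from the start state, so discard them.
Initial partition by acceptance: {O} | {D,F,I,M,P}.
On input 0, block {D,F,I,M,P} splits into {F,I,P} and {D,M}.
Refine {D,M} on symbol 0: members go to different blocks, giving {M} and {D}.
The partition is now stable with 4 blocks: {O} | {F,I,P} | {M} | {D}.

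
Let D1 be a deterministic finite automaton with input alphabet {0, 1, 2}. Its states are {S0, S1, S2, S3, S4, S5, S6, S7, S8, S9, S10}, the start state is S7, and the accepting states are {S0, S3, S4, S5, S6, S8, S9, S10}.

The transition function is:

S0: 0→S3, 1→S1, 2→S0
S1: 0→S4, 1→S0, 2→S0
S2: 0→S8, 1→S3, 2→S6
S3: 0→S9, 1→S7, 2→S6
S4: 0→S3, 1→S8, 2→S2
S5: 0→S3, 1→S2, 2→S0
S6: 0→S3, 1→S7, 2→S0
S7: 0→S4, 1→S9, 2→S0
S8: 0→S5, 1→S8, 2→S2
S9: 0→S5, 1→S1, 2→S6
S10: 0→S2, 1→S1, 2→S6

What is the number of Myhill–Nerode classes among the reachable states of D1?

3

Reachable states from the start: {S0,S1,S2,S3,S4,S5,S6,S7,S8,S9}. Unreachable: {S10} — drop them.
Initial partition by acceptance: {S0,S3,S4,S5,S6,S8,S9} | {S1,S2,S7}.
On input 1, block {S0,S3,S4,S5,S6,S8,S9} splits into {S0,S3,S5,S6,S9} and {S4,S8}.
Stable partition: {S0,S3,S5,S6,S9} | {S1,S2,S7} | {S4,S8} — 3 equivalence classes.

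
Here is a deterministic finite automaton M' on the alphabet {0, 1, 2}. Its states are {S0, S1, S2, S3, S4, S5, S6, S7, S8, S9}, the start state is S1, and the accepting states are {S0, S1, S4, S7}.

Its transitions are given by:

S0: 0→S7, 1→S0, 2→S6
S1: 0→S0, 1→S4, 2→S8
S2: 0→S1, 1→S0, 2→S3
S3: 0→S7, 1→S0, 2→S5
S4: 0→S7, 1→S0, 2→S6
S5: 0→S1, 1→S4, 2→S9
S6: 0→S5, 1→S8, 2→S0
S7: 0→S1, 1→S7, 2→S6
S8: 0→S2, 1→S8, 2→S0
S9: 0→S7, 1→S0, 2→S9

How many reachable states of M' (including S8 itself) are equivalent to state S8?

All states are reachable from the start state.
Start with accepting vs non-accepting: {S0,S1,S4,S7} | {S2,S3,S5,S6,S8,S9}.
On input 0, block {S2,S3,S5,S6,S8,S9} splits into {S2,S3,S5,S9} and {S6,S8}.
The partition is now stable with 3 blocks: {S0,S1,S4,S7} | {S2,S3,S5,S9} | {S6,S8}.
State S8 belongs to the block {S6,S8}, which has 2 states.

2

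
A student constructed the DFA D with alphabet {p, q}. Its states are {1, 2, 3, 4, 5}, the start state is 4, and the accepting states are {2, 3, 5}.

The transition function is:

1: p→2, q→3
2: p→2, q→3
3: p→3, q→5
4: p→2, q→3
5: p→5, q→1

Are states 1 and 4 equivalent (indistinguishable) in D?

Yes

Initial partition by acceptance: {2,3,5} | {1,4}.
On input q, block {2,3,5} splits into {2,3} and {5}.
Refine {2,3} on symbol q: members go to different blocks, giving {2} and {3}.
No further refinement is possible. Final partition (4 blocks): {2} | {1,4} | {5} | {3}.
1 and 4 lie in the same block of the stable partition, so they are equivalent — no string distinguishes them.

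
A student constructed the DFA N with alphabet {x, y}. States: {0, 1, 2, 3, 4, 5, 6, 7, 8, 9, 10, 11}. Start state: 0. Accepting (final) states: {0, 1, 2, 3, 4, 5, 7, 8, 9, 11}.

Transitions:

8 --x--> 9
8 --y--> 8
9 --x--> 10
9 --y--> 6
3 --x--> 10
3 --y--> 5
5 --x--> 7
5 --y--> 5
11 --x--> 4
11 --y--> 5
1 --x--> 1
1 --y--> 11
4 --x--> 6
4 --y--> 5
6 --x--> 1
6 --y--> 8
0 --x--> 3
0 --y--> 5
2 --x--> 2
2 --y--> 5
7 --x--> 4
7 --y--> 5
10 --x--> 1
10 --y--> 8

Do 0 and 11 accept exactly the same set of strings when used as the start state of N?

First remove the unreachable states {2}; 11 states remain.
Start with accepting vs non-accepting: {0,1,3,4,5,7,8,9,11} | {6,10}.
Split {0,1,3,4,5,7,8,9,11} by δ(·,x) → {0,1,5,7,8,11} and {3,4,9}.
On input x, block {0,1,5,7,8,11} splits into {0,7,8,11} and {1,5}.
Refine {0,7,8,11} on symbol y: members go to different blocks, giving {0,7,11} and {8}.
Refine {3,4,9} on symbol y: members go to different blocks, giving {3,4} and {9}.
On input x, block {1,5} splits into {1} and {5}.
No further refinement is possible. Final partition (7 blocks): {0,7,11} | {6,10} | {3,4} | {1} | {8} | {9} | {5}.
0 and 11 lie in the same block of the stable partition, so they are equivalent — no string distinguishes them.

Yes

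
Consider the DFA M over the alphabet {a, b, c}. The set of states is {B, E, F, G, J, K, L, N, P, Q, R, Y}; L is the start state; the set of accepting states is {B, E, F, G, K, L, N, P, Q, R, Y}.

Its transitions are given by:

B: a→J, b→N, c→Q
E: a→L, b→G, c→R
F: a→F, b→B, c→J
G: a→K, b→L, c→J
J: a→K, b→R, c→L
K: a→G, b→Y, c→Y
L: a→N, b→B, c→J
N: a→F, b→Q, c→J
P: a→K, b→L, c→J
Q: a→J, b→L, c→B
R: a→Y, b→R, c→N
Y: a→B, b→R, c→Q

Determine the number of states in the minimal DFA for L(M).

7

Reachable states from the start: {B,F,G,J,K,L,N,Q,R,Y}. Unreachable: {E,P} — drop them.
Start with accepting vs non-accepting: {B,F,G,K,L,N,Q,R,Y} | {J}.
Refine {B,F,G,K,L,N,Q,R,Y} on symbol a: members go to different blocks, giving {F,G,K,L,N,R,Y} and {B,Q}.
On input a, block {F,G,K,L,N,R,Y} splits into {F,G,K,L,N,R} and {Y}.
Split {F,G,K,L,N,R} by δ(·,a) → {F,G,K,L,N} and {R}.
Split {F,G,K,L,N} by δ(·,b) → {F,L,N} and {K} and {G}.
The partition is now stable with 7 blocks: {F,L,N} | {J} | {B,Q} | {Y} | {R} | {K} | {G}.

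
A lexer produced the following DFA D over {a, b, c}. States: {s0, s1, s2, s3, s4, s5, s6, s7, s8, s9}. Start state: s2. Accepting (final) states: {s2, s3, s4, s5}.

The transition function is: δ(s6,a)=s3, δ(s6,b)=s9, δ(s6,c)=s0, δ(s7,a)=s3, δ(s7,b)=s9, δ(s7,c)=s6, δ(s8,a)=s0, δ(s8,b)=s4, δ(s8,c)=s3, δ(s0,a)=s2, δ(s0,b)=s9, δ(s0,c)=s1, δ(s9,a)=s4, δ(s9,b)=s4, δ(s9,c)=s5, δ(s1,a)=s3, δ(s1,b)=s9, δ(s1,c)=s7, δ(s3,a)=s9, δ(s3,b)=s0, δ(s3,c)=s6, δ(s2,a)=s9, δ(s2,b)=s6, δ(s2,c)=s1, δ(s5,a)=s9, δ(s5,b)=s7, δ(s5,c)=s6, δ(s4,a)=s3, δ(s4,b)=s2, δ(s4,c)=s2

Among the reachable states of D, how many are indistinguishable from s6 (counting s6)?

4

States {s8} cannot be reached from the start state, so discard them.
P0 = {s2,s3,s4,s5} | {s0,s1,s6,s7,s9}.
Refine {s2,s3,s4,s5} on symbol a: members go to different blocks, giving {s2,s3,s5} and {s4}.
On input a, block {s0,s1,s6,s7,s9} splits into {s0,s1,s6,s7} and {s9}.
The partition is now stable with 4 blocks: {s2,s3,s5} | {s0,s1,s6,s7} | {s4} | {s9}.
The equivalence class containing s6 is {s0,s1,s6,s7}, of size 4.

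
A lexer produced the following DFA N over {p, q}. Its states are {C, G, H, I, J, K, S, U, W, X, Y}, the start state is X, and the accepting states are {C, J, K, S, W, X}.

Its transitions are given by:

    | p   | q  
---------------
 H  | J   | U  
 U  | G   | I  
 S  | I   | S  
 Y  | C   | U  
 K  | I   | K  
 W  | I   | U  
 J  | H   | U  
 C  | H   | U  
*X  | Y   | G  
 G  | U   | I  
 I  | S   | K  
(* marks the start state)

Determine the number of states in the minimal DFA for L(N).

5

Reachable states from the start: {C,G,H,I,J,K,S,U,X,Y}. Unreachable: {W} — drop them.
P0 = {C,J,K,S,X} | {G,H,I,U,Y}.
On input q, block {C,J,K,S,X} splits into {C,J,X} and {K,S}.
Refine {G,H,I,U,Y} on symbol p: members go to different blocks, giving {H,Y} and {G,U} and {I}.
The partition is now stable with 5 blocks: {C,J,X} | {H,Y} | {K,S} | {G,U} | {I}.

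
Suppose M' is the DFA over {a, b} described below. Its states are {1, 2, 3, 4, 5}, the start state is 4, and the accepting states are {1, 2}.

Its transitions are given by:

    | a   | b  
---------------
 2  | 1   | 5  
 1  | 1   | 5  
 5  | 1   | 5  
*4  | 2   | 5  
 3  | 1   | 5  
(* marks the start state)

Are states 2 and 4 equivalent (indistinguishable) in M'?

States {3} cannot be reached from the start state, so discard them.
P0 = {1,2} | {4,5}.
Stable partition: {1,2} | {4,5} — 2 equivalence classes.
2 and 4 end up in different blocks, so they are distinguishable. For instance, the string 'ε' is accepted from only 2.

No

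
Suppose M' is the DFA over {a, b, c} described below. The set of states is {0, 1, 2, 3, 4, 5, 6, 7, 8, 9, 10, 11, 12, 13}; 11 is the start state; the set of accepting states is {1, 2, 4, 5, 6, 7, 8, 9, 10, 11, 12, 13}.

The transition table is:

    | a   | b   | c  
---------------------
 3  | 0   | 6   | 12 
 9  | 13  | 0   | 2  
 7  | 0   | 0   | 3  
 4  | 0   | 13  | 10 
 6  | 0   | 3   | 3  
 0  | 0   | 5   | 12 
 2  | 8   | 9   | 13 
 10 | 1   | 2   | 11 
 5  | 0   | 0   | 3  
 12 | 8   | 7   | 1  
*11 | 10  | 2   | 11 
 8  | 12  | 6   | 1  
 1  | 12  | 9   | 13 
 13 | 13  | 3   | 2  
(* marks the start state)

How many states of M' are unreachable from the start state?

No path from 11 leads to 4; the other 13 states are all reachable.

1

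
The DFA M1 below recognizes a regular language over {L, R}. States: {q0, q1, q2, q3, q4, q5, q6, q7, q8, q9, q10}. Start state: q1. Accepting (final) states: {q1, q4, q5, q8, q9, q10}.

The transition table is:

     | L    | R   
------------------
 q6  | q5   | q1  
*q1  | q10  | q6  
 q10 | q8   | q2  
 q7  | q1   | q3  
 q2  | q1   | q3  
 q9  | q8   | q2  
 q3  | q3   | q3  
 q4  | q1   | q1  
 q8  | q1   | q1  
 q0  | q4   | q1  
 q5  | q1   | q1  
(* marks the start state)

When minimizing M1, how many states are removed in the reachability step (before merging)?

4

No path from q1 leads to q0, q4, q7, q9; the other 7 states are all reachable.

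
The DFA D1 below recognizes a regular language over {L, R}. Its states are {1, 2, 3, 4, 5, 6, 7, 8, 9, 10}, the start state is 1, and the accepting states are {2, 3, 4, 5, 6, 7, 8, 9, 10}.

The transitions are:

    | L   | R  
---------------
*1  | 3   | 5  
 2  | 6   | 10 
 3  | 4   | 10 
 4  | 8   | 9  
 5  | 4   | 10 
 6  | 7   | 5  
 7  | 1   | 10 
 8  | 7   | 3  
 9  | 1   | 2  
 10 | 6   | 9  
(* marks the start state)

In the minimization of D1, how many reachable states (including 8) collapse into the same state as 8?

2

Start with accepting vs non-accepting: {2,3,4,5,6,7,8,9,10} | {1}.
On input L, block {2,3,4,5,6,7,8,9,10} splits into {2,3,4,5,6,8,10} and {7,9}.
Refine {2,3,4,5,6,8,10} on symbol L: members go to different blocks, giving {2,3,4,5,10} and {6,8}.
Refine {2,3,4,5,10} on symbol L: members go to different blocks, giving {2,4,10} and {3,5}.
Split {2,4,10} by δ(·,R) → {4,10} and {2}.
On input R, block {7,9} splits into {7} and {9}.
The partition is now stable with 7 blocks: {4,10} | {1} | {7} | {6,8} | {3,5} | {2} | {9}.
The equivalence class containing 8 is {6,8}, of size 2.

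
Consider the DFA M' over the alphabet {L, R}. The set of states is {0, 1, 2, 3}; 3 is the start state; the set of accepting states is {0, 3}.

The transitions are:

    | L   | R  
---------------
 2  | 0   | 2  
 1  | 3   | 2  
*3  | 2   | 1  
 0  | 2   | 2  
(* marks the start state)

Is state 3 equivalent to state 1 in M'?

All states are reachable from the start state.
Initial partition by acceptance: {0,3} | {1,2}.
Stable partition: {0,3} | {1,2} — 2 equivalence classes.
3 and 1 end up in different blocks, so they are distinguishable. For instance, the string 'ε' is accepted from only 3.

No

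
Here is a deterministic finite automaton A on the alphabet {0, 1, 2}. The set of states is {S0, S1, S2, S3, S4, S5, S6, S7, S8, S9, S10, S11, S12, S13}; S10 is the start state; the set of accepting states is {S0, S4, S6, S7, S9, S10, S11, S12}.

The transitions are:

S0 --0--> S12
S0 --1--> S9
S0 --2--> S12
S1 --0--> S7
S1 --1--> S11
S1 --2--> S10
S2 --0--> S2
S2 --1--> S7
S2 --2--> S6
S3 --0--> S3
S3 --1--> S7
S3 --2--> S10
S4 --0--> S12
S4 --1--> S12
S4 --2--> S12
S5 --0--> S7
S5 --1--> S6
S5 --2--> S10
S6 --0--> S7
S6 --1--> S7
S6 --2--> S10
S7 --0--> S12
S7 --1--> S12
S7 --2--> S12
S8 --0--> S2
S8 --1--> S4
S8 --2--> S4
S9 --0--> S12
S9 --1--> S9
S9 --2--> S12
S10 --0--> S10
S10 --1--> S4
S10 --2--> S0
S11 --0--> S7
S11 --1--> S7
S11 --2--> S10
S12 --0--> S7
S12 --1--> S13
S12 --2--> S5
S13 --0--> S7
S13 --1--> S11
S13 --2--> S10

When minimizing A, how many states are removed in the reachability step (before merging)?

BFS from S10 reaches {S0, S4, S5, S6, S7, S9, S10, S11, S12, S13}; the 4 state(s) S1, S2, S3, S8 are never visited.

4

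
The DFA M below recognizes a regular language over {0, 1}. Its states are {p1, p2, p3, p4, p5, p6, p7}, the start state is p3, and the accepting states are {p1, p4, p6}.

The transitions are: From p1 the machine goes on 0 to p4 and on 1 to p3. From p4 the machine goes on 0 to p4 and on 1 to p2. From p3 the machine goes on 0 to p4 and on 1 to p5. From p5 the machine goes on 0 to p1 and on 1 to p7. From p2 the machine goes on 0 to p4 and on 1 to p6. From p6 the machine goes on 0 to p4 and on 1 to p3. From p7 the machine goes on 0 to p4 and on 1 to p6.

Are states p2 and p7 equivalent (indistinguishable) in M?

Yes

Every state is reachable, so we keep all 7.
Initial partition by acceptance: {p1,p4,p6} | {p2,p3,p5,p7}.
On input 1, block {p2,p3,p5,p7} splits into {p2,p7} and {p3,p5}.
Split {p1,p4,p6} by δ(·,1) → {p1,p6} and {p4}.
Refine {p3,p5} on symbol 0: members go to different blocks, giving {p3} and {p5}.
The partition is now stable with 5 blocks: {p1,p6} | {p2,p7} | {p3} | {p4} | {p5}.
p2 and p7 lie in the same block of the stable partition, so they are equivalent — no string distinguishes them.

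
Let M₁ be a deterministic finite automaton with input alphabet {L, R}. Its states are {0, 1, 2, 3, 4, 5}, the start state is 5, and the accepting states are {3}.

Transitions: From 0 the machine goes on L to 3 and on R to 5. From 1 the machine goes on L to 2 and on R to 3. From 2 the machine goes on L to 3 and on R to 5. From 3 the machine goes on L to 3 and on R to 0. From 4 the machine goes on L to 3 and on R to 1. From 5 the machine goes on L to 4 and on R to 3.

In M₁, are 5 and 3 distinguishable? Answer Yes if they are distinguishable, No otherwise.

All states are reachable from the start state.
Start with accepting vs non-accepting: {3} | {0,1,2,4,5}.
Split {0,1,2,4,5} by δ(·,L) → {0,2,4} and {1,5}.
Stable partition: {3} | {0,2,4} | {1,5} — 3 equivalence classes.
5 and 3 end up in different blocks, so they are distinguishable. For instance, the string 'ε' is accepted from only 3.

Yes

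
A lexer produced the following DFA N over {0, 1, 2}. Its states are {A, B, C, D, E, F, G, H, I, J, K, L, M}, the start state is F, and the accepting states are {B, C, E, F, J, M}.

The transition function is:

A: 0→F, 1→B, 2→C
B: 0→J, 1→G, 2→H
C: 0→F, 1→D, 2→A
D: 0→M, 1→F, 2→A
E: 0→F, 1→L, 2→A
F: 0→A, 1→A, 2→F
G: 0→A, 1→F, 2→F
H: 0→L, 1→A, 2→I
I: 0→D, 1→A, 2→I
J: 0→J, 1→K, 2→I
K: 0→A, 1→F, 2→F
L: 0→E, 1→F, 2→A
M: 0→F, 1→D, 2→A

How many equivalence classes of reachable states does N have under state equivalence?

7

All states are reachable from the start state.
P0 = {B,C,E,F,J,M} | {A,D,G,H,I,K,L}.
Refine {B,C,E,F,J,M} on symbol 0: members go to different blocks, giving {B,C,E,J,M} and {F}.
Split {B,C,E,J,M} by δ(·,0) → {C,E,M} and {B,J}.
Split {A,D,G,H,I,K,L} by δ(·,0) → {G,H,I,K} and {D,L} and {A}.
Refine {G,H,I,K} on symbol 0: members go to different blocks, giving {G,K} and {H,I}.
The partition is now stable with 7 blocks: {C,E,M} | {G,K} | {F} | {B,J} | {D,L} | {A} | {H,I}.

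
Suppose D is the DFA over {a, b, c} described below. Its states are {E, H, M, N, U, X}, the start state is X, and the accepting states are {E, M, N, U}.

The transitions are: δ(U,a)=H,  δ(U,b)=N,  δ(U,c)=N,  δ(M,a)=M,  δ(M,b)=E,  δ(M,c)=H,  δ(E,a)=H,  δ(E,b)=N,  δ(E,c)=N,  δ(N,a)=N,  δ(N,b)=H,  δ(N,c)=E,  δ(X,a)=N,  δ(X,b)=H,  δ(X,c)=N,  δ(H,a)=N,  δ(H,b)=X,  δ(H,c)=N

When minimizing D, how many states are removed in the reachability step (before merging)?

No path from X leads to M, U; the other 4 states are all reachable.

2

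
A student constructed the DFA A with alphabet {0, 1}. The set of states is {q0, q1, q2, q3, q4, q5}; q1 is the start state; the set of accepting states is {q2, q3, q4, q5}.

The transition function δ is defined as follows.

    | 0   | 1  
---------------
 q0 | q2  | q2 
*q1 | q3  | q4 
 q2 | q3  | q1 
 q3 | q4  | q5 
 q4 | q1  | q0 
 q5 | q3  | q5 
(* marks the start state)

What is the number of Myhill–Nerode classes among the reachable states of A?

6

Initial partition by acceptance: {q2,q3,q4,q5} | {q0,q1}.
Split {q2,q3,q4,q5} by δ(·,0) → {q2,q3,q5} and {q4}.
Refine {q2,q3,q5} on symbol 0: members go to different blocks, giving {q2,q5} and {q3}.
On input 1, block {q2,q5} splits into {q2} and {q5}.
Split {q0,q1} by δ(·,0) → {q0} and {q1}.
Stable partition: {q2} | {q0} | {q4} | {q3} | {q5} | {q1} — 6 equivalence classes.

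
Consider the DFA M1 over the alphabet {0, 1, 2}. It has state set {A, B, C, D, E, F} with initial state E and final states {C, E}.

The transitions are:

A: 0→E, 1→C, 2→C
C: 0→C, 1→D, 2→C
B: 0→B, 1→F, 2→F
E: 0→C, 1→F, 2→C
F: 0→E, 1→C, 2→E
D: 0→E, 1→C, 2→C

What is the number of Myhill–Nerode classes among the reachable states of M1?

States {A,B} cannot be reached from the start state, so discard them.
Initial partition by acceptance: {C,E} | {D,F}.
The partition is now stable with 2 blocks: {C,E} | {D,F}.

2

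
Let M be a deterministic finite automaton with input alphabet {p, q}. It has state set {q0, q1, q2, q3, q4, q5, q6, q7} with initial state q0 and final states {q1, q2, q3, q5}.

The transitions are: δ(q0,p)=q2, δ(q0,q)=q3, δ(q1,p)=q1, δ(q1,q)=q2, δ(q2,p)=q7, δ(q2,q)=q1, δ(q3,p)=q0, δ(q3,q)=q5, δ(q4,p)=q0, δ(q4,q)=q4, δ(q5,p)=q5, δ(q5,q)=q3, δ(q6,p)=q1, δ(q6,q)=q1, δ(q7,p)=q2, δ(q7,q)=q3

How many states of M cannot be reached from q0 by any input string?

BFS from q0 reaches {q0, q1, q2, q3, q5, q7}; the 2 state(s) q4, q6 are never visited.

2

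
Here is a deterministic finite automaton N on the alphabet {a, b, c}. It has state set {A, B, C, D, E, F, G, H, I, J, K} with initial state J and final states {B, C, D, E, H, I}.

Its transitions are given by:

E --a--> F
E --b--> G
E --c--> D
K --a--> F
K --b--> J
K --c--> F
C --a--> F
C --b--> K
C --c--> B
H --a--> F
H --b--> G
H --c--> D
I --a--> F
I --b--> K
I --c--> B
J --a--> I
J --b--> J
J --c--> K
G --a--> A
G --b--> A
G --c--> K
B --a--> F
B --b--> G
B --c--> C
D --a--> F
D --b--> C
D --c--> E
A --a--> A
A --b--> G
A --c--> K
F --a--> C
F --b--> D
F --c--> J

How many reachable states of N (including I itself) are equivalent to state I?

First remove the unreachable states {H}; 10 states remain.
P0 = {B,C,D,E,I} | {A,F,G,J,K}.
Refine {B,C,D,E,I} on symbol b: members go to different blocks, giving {B,C,E,I} and {D}.
Refine {B,C,E,I} on symbol c: members go to different blocks, giving {B,C,I} and {E}.
Split {A,F,G,J,K} by δ(·,a) → {A,G,K} and {F,J}.
Split {A,G,K} by δ(·,a) → {A,G} and {K}.
Refine {B,C,I} on symbol b: members go to different blocks, giving {C,I} and {B}.
Split {F,J} by δ(·,b) → {F} and {J}.
No further refinement is possible. Final partition (8 blocks): {C,I} | {A,G} | {D} | {E} | {F} | {K} | {B} | {J}.
State I belongs to the block {C,I}, which has 2 states.

2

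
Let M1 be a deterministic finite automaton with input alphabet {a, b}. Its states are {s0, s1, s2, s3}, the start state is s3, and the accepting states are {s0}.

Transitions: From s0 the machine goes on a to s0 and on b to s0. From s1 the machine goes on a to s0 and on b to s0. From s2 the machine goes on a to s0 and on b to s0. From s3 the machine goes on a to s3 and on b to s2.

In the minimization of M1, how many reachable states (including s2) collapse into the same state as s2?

1

First remove the unreachable states {s1}; 3 states remain.
P0 = {s0} | {s2,s3}.
Split {s2,s3} by δ(·,a) → {s2} and {s3}.
The partition is now stable with 3 blocks: {s0} | {s2} | {s3}.
State s2 belongs to the block {s2}, which has 1 states.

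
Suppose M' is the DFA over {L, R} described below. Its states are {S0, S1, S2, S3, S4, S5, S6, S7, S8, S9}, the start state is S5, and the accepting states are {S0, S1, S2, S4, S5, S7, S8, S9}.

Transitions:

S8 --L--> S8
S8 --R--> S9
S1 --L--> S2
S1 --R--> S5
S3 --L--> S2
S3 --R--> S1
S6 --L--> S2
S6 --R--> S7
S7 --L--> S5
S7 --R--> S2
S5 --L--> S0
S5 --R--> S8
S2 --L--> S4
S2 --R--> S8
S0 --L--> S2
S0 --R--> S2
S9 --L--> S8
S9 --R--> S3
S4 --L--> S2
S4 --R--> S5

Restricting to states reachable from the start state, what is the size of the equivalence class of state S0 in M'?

3

First remove the unreachable states {S6,S7}; 8 states remain.
Initial partition by acceptance: {S0,S1,S2,S4,S5,S8,S9} | {S3}.
Split {S0,S1,S2,S4,S5,S8,S9} by δ(·,R) → {S0,S1,S2,S4,S5,S8} and {S9}.
Refine {S0,S1,S2,S4,S5,S8} on symbol R: members go to different blocks, giving {S0,S1,S2,S4,S5} and {S8}.
On input R, block {S0,S1,S2,S4,S5} splits into {S0,S1,S4} and {S2,S5}.
No further refinement is possible. Final partition (5 blocks): {S0,S1,S4} | {S3} | {S9} | {S8} | {S2,S5}.
The equivalence class containing S0 is {S0,S1,S4}, of size 3.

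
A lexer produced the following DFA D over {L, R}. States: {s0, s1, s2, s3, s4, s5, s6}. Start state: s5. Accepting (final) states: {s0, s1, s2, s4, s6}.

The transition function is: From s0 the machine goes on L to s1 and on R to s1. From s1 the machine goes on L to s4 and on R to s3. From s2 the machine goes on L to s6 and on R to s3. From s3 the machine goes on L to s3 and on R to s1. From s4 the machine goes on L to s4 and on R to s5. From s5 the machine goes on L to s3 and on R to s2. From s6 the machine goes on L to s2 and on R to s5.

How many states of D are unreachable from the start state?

1

BFS from s5 reaches {s1, s2, s3, s4, s5, s6}; the 1 state(s) s0 are never visited.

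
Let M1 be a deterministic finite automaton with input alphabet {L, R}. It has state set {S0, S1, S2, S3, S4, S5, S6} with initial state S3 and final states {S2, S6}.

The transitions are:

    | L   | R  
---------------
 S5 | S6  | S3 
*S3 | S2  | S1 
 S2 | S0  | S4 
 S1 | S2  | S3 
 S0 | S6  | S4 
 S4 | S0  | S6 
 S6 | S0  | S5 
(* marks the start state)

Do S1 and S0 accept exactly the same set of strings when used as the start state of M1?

All states are reachable from the start state.
P0 = {S2,S6} | {S0,S1,S3,S4,S5}.
Split {S0,S1,S3,S4,S5} by δ(·,L) → {S0,S1,S3,S5} and {S4}.
Split {S2,S6} by δ(·,R) → {S2} and {S6}.
On input L, block {S0,S1,S3,S5} splits into {S0,S5} and {S1,S3}.
On input R, block {S0,S5} splits into {S0} and {S5}.
No further refinement is possible. Final partition (6 blocks): {S2} | {S0} | {S4} | {S6} | {S1,S3} | {S5}.
S1 and S0 end up in different blocks, so they are distinguishable. For instance, the string 'RL' is accepted from only S1.

No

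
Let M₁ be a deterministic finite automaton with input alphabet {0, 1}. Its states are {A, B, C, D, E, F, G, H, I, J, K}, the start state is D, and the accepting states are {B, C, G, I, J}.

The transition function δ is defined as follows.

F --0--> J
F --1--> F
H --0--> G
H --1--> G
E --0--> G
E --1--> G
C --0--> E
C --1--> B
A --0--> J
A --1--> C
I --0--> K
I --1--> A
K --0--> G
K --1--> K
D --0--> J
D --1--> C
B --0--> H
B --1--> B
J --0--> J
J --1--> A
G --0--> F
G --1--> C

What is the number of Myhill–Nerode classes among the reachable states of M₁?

6

States {I,K} cannot be reached from the start state, so discard them.
Initial partition by acceptance: {B,C,G,J} | {A,D,E,F,H}.
On input 0, block {B,C,G,J} splits into {B,C,G} and {J}.
Split {A,D,E,F,H} by δ(·,0) → {A,D,F} and {E,H}.
Refine {B,C,G} on symbol 0: members go to different blocks, giving {B,C} and {G}.
On input 1, block {A,D,F} splits into {A,D} and {F}.
The partition is now stable with 6 blocks: {B,C} | {A,D} | {J} | {E,H} | {G} | {F}.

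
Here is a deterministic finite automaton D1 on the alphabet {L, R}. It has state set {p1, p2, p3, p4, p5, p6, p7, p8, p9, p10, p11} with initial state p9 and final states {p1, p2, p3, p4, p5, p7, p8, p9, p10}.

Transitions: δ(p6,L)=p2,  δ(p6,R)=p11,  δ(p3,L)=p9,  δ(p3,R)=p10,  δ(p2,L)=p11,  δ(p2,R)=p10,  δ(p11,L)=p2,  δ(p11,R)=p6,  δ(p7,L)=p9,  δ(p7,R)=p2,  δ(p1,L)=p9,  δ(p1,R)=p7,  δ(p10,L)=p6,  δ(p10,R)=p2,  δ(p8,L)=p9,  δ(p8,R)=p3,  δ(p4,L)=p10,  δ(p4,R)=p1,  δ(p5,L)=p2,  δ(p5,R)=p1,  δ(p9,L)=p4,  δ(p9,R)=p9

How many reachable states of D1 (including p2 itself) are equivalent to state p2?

First remove the unreachable states {p3,p5,p8}; 8 states remain.
P0 = {p1,p2,p4,p7,p9,p10} | {p6,p11}.
On input L, block {p1,p2,p4,p7,p9,p10} splits into {p1,p4,p7,p9} and {p2,p10}.
Split {p1,p4,p7,p9} by δ(·,L) → {p1,p7,p9} and {p4}.
Split {p1,p7,p9} by δ(·,L) → {p1,p7} and {p9}.
Refine {p1,p7} on symbol R: members go to different blocks, giving {p1} and {p7}.
No further refinement is possible. Final partition (6 blocks): {p1} | {p6,p11} | {p2,p10} | {p4} | {p9} | {p7}.
State p2 belongs to the block {p2,p10}, which has 2 states.

2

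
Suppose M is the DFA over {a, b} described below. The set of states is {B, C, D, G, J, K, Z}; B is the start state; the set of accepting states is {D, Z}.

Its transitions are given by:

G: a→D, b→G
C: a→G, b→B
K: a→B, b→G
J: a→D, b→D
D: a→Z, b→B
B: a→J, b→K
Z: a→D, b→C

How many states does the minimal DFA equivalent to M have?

P0 = {D,Z} | {B,C,G,J,K}.
On input a, block {B,C,G,J,K} splits into {B,C,K} and {G,J}.
On input a, block {B,C,K} splits into {B,C} and {K}.
On input b, block {B,C} splits into {C} and {B}.
Split {D,Z} by δ(·,b) → {D} and {Z}.
Split {G,J} by δ(·,b) → {G} and {J}.
The partition is now stable with 7 blocks: {D} | {C} | {G} | {K} | {B} | {Z} | {J}.

7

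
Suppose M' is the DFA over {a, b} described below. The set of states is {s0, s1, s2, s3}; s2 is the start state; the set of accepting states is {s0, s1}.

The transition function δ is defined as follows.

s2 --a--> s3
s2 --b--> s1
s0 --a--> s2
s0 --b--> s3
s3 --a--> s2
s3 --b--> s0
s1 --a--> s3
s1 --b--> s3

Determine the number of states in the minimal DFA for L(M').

2

Every state is reachable, so we keep all 4.
Initial partition by acceptance: {s0,s1} | {s2,s3}.
Stable partition: {s0,s1} | {s2,s3} — 2 equivalence classes.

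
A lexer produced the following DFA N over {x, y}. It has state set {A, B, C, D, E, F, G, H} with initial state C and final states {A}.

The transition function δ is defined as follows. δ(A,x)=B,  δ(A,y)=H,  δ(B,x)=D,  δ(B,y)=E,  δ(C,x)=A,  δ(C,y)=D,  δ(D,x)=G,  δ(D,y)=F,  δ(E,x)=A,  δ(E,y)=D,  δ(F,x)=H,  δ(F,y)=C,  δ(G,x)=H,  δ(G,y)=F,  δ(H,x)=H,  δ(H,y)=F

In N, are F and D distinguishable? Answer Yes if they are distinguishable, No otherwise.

Yes

All states are reachable from the start state.
P0 = {A} | {B,C,D,E,F,G,H}.
On input x, block {B,C,D,E,F,G,H} splits into {B,D,F,G,H} and {C,E}.
Split {B,D,F,G,H} by δ(·,y) → {D,G,H} and {B,F}.
Stable partition: {A} | {D,G,H} | {C,E} | {B,F} — 4 equivalence classes.
F and D end up in different blocks, so they are distinguishable. For instance, the string 'yx' is accepted from only F.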